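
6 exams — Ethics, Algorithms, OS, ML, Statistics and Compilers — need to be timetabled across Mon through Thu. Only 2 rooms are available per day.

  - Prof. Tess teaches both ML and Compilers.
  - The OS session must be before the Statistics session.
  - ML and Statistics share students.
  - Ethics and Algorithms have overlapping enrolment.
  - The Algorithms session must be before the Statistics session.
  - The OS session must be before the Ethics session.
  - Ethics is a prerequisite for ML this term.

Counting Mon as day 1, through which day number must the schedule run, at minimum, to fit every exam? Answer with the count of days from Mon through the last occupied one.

The precedence chain requires at least 3 distinct days.
With at most 2 per day and 6 exams, at least 3 days are needed.
Could 3 days be enough, i.e. nothing placed later than Wed? No: Statistics must come after OS (at Mon or later) → {Tue, Wed}; OS must come before Statistics (at Wed or earlier) → {Mon, Tue}; ML must come after Ethics (at Mon or later) → {Tue, Wed}; Ethics must come before ML (at Wed or earlier) → {Mon, Tue}; Ethics must come after OS (at Mon or later) → {Tue}; OS must come before Ethics (at Tue or earlier) → {Mon}; Algorithms must come before Statistics (at Wed or earlier) → {Mon, Tue}; Algorithms can't share with Ethics (Tue) → {Mon}; Compilers can't use Mon, already full with Algorithms and OS (limit 2) → {Tue, Wed}; ML must come after Ethics (at Tue or later) → {Wed}; Statistics can't share with ML (Wed) → {Tue}; Compilers can't share with ML (Wed) → {Tue}; that puts Ethics, Statistics and Compilers all in Tue — more than 2 per day.
So 3 days is not enough.
4 works (last occupied day: Thu): for example Ethics=Tue; Algorithms=Mon; OS=Mon; ML=Wed; Compilers=Thu; Statistics=Tue.

4 days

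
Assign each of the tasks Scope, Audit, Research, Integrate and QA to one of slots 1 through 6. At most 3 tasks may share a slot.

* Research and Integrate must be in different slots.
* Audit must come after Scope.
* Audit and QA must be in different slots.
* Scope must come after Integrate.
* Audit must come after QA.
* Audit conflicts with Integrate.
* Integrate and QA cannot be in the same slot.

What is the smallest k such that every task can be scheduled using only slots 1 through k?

3

The precedence chain requires at least 3 distinct slots.
With at most 3 per slot and 5 tasks, at least 2 slots are needed.
3 works (last occupied slot: 3): for example Research=2, Audit=3, Integrate=1, QA=2, Scope=2.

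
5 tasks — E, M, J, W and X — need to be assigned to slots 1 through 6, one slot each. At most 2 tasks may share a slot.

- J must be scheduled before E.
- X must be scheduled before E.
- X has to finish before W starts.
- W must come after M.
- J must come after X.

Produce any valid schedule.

J in 2, W in 2, E in 3, M in 1, X in 1

Checking: J(2) before E(3); X(1) before J(2); X(1) before W(2); X(1) before E(3); M(1) before W(2); max 2 per slot (cap 2).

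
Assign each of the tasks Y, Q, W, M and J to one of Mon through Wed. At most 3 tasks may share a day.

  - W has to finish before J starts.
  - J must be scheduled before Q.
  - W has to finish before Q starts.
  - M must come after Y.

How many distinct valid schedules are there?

Enumerating: Q=Wed; J=Tue; W=Mon; Y=Mon; M=Tue | J=Tue, M=Wed, Q=Wed, Y=Mon, W=Mon | J in Tue; Q in Wed; Y in Tue; M in Wed; W in Mon.

3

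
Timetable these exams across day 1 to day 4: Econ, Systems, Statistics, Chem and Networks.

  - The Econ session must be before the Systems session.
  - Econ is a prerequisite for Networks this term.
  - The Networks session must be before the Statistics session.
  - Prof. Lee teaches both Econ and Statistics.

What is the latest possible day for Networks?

Precedence pushes Networks to at least day 2; downstream work caps Networks at day 3.
Networks at day 3 is achievable: Chem=day 1, Systems=day 2, Econ=day 1, Networks=day 3, Statistics=day 4.

day 3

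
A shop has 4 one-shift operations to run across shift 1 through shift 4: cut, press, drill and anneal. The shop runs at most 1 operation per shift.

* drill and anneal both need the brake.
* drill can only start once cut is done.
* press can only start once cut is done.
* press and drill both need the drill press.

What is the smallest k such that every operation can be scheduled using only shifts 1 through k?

4 shifts

The precedence chain requires at least 2 distinct shifts.
With at most 1 per shift and 4 operations, at least 4 shifts are needed.
4 works (last occupied shift: shift 4): for example cut -> shift 1; anneal -> shift 4; drill -> shift 3; press -> shift 2.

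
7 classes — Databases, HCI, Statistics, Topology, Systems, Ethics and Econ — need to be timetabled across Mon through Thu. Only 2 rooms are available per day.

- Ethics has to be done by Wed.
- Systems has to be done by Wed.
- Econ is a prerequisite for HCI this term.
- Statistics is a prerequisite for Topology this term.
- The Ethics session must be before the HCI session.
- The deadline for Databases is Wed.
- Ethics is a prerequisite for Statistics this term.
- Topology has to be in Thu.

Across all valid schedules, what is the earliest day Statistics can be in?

Tue

Precedence pushes Statistics to at least Tue; downstream work caps Statistics at Wed.
Statistics at Tue is achievable: Topology in Thu, Statistics in Tue, Ethics in Mon, HCI in Thu, Systems in Tue, Databases in Mon, Econ in Wed.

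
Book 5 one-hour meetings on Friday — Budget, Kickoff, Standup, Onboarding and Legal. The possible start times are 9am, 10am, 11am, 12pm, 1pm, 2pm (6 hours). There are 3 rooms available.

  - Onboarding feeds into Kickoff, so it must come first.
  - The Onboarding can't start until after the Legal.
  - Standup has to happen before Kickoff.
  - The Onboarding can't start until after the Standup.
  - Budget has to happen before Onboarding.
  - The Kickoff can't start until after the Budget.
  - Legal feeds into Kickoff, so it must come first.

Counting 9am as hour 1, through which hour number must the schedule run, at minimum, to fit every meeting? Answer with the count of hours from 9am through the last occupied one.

The precedence chain requires at least 3 distinct hours.
With at most 3 per hour and 5 meetings, at least 2 hours are needed.
3 works (last occupied hour: 11am): for example Onboarding -> 10am; Standup -> 9am; Legal -> 9am; Budget -> 9am; Kickoff -> 11am.

3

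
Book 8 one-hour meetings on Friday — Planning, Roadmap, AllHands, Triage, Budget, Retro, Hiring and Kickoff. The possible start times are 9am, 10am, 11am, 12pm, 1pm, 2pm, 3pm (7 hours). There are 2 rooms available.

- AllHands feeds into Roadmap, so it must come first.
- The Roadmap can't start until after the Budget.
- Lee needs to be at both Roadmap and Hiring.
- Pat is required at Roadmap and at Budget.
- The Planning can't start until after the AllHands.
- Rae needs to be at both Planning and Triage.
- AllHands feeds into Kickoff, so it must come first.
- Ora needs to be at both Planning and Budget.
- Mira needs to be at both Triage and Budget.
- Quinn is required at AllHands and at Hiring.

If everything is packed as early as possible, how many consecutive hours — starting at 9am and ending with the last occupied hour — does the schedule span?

The precedence chain requires at least 2 distinct hours.
With at most 2 per hour and 8 meetings, at least 4 hours are needed.
4 works (last occupied hour: 12pm): for example Roadmap=10am; Retro=12pm; Kickoff=11am; Budget=9am; Planning=10am; AllHands=9am; Hiring=12pm; Triage=11am.

4 hours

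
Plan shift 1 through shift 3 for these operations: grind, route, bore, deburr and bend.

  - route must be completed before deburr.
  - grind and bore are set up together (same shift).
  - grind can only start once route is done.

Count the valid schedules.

15

Splitting on grind: it can be shift 2 (6), shift 3 (9). Listing each branch's schedules as (route, bore, deburr, bend) by shift number:
grind=shift 2: (1,2,2,1) (1,2,2,2) (1,2,2,3) (1,2,3,1) (1,2,3,2) (1,2,3,3) — 6.
grind=shift 3: (1,3,2,1) (1,3,2,2) (1,3,2,3) (1,3,3,1) (1,3,3,2) (1,3,3,3) (2,3,3,1) (2,3,3,2) (2,3,3,3) — 9.
Summing: 6 + 9 = 15.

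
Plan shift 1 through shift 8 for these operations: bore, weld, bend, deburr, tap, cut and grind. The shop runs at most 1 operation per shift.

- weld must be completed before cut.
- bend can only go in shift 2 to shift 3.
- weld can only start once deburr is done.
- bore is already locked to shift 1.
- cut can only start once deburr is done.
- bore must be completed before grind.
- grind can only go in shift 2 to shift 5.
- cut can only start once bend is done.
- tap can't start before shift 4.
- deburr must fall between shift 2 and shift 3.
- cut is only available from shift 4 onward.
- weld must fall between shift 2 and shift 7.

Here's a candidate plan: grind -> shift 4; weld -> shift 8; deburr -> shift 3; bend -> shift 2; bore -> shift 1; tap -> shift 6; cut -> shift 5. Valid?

bend can only go in shift 2 to shift 3 — holds.
The shop runs at most 1 operation per shift — holds.
weld can only start once deburr is done — holds.
cut is only available from shift 4 onward — holds.
tap can't start before shift 4 — holds.
grind can only go in shift 2 to shift 5 — holds.
bore is already locked to shift 1 — holds.
bore must be completed before grind — holds.
cut can only start once deburr is done — holds.
weld must be completed before cut — violated.
cut can only start once bend is done — holds.
deburr must fall between shift 2 and shift 3 — holds.
weld must fall between shift 2 and shift 7 — violated.

Invalid. weld must be completed before cut.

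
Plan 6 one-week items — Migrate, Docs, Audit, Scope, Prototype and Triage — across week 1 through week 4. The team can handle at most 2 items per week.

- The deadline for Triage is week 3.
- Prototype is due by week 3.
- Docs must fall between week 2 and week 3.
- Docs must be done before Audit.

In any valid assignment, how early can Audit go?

Precedence pushes Audit to at least week 3.
Audit at week 3 is achievable: Scope in week 3, Migrate in week 2, Docs in week 2, Prototype in week 1, Triage in week 1, Audit in week 3.

week 3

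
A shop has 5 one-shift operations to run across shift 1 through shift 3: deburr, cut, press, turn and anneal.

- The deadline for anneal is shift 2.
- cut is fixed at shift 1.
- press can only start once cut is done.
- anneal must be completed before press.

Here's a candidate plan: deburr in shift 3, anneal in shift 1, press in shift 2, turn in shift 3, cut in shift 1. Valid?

Valid

anneal must be completed before press — holds.
press can only start once cut is done — holds.
The deadline for anneal is shift 2 — holds.
cut is fixed at shift 1 — holds.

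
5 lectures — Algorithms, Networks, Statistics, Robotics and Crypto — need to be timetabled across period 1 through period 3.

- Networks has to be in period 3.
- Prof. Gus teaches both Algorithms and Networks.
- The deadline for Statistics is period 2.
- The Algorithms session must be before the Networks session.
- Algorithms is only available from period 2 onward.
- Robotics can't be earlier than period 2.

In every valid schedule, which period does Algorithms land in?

period 2

Algorithms's window is period 2–period 3.
Networks is fixed at period 3, and Algorithms can't share a period with Networks.
So Algorithms must be period 2.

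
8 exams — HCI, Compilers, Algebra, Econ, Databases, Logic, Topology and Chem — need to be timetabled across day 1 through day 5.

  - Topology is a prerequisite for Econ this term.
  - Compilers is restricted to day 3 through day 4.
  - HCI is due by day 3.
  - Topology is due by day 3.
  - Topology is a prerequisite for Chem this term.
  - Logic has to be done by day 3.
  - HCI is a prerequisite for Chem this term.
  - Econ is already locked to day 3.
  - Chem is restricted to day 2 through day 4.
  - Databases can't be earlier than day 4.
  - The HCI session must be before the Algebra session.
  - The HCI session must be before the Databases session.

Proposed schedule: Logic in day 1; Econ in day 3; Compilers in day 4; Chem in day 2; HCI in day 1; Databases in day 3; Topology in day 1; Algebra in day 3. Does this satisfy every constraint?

No — it violates: Databases can't be earlier than day 4

Topology is due by day 3 — holds.
Topology is a prerequisite for Econ this term — holds.
HCI is due by day 3 — holds.
Chem is restricted to day 2 through day 4 — holds.
Topology is a prerequisite for Chem this term — holds.
Logic has to be done by day 3 — holds.
The HCI session must be before the Databases session — holds.
HCI is a prerequisite for Chem this term — holds.
Databases can't be earlier than day 4 — violated.
Econ is already locked to day 3 — holds.
Compilers is restricted to day 3 through day 4 — holds.
The HCI session must be before the Algebra session — holds.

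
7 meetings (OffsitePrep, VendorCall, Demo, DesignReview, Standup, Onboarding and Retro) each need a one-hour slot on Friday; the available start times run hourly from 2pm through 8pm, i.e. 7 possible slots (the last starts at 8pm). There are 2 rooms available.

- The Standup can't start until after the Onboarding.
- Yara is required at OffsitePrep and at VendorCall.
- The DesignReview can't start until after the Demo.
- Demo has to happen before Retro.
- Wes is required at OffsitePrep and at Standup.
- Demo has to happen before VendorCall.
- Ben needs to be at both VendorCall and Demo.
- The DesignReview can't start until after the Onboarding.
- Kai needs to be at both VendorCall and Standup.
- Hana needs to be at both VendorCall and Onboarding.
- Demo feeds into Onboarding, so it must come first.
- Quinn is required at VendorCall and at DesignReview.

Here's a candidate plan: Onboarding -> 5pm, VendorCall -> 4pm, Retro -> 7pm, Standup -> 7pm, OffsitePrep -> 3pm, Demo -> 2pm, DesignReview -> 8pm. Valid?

Quinn is required at VendorCall and at DesignReview — holds.
The DesignReview can't start until after the Demo — holds.
The DesignReview can't start until after the Onboarding — holds.
Kai needs to be at both VendorCall and Standup — holds.
Yara is required at OffsitePrep and at VendorCall — holds.
Hana needs to be at both VendorCall and Onboarding — holds.
The Standup can't start until after the Onboarding — holds.
Demo has to happen before Retro — holds.
Ben needs to be at both VendorCall and Demo — holds.
Demo feeds into Onboarding, so it must come first — holds.
There are 2 rooms available — holds.
Demo has to happen before VendorCall — holds.
Wes is required at OffsitePrep and at Standup — holds.

Yes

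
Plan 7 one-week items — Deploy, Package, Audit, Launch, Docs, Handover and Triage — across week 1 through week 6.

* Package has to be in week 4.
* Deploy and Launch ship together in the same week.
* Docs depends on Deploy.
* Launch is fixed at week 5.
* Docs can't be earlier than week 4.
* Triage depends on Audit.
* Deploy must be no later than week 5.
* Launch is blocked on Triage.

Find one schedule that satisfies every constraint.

Launch in week 5; Docs in week 6; Handover in week 1; Deploy in week 5; Package in week 4; Audit in week 1; Triage in week 2

Checking: Triage(week 2) before Launch(week 5); Deploy(week 5) before Docs(week 6); Audit(week 1) before Triage(week 2); Deploy = Launch = week 5; Package=week 4 in [week 4,week 4]; Docs=week 6 in [week 4,week 6]; Launch=week 5 in [week 5,week 5]; Deploy=week 5 in [week 1,week 5].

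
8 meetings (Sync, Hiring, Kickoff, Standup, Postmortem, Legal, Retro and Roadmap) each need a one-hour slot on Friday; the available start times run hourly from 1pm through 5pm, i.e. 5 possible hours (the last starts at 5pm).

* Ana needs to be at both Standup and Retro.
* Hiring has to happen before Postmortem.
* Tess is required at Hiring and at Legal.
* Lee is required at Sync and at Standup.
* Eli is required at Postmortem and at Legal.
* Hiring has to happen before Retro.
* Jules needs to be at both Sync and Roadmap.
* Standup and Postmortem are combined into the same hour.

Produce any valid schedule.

Standup=2pm, Hiring=1pm, Sync=1pm, Kickoff=1pm, Retro=3pm, Postmortem=2pm, Roadmap=2pm, Legal=3pm

Checking: Hiring(1pm) before Retro(3pm); Hiring(1pm) before Postmortem(2pm); Postmortem(2pm) != Legal(3pm); Standup(2pm) != Retro(3pm); Hiring(1pm) != Legal(3pm); Sync(1pm) != Standup(2pm); Sync(1pm) != Roadmap(2pm); Standup = Postmortem = 2pm.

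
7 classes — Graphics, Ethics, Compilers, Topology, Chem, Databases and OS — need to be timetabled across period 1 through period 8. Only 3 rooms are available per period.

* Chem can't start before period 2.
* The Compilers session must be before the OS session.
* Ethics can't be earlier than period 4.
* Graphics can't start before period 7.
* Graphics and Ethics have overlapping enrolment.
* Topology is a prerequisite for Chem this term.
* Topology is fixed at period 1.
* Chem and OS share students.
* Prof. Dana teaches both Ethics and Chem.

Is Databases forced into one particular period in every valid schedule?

No

Databases can be period 1 (e.g. Databases -> period 1, Topology -> period 1, Ethics -> period 4, Graphics -> period 7, OS -> period 3, Chem -> period 2, Compilers -> period 1) or period 2 (e.g. Ethics in period 4; Chem in period 2; Topology in period 1; Graphics in period 7; OS in period 3; Databases in period 2; Compilers in period 1).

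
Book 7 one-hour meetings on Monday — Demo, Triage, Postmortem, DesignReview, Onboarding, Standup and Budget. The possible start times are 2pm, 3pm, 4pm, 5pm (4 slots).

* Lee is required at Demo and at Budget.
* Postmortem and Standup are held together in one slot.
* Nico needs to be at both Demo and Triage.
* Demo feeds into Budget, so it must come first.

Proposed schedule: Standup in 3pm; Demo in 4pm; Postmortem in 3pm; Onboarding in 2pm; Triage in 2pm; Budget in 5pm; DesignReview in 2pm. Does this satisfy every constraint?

Nico needs to be at both Demo and Triage — holds.
Postmortem and Standup are held together in one slot — holds.
Demo feeds into Budget, so it must come first — holds.
Lee is required at Demo and at Budget — holds.

Valid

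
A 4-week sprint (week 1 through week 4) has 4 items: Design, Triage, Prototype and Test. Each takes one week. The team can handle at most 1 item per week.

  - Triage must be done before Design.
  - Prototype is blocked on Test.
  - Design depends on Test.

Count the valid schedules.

5

Splitting on Design: it can be week 3 (2), week 4 (3). Listing each branch's schedules as (Triage, Prototype, Test) by week number:
Design=week 3: (1,4,2) (2,4,1) — 2.
Design=week 4: (1,3,2) (2,3,1) (3,2,1) — 3.
Summing: 2 + 3 = 5.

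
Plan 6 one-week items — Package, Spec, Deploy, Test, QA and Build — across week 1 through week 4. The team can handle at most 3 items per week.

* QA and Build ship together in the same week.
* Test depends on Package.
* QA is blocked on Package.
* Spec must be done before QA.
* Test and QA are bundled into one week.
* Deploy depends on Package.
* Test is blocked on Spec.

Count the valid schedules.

17

Splitting on Package: it can be week 1 (12), week 2 (5). Listing each branch's schedules as (Spec, Deploy, Test, QA, Build) by week number:
Package=week 1: (1,2,3,3,3) (1,2,4,4,4) (1,3,2,2,2) (1,3,4,4,4) (1,4,2,2,2) (1,4,3,3,3) (2,2,3,3,3) (2,2,4,4,4) (2,3,4,4,4) (2,4,3,3,3) (3,2,4,4,4) (3,3,4,4,4) — 12.
Package=week 2: (1,3,4,4,4) (1,4,3,3,3) (2,3,4,4,4) (2,4,3,3,3) (3,3,4,4,4) — 5.
Summing: 12 + 5 = 17.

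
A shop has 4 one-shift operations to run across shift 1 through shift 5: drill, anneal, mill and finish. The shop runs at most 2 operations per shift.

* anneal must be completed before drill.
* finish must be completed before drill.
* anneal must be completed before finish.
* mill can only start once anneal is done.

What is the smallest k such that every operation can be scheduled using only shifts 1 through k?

3 shifts

The precedence chain requires at least 3 distinct shifts.
With at most 2 per shift and 4 operations, at least 2 shifts are needed.
3 works (last occupied shift: shift 3): for example anneal -> shift 1; drill -> shift 3; mill -> shift 2; finish -> shift 2.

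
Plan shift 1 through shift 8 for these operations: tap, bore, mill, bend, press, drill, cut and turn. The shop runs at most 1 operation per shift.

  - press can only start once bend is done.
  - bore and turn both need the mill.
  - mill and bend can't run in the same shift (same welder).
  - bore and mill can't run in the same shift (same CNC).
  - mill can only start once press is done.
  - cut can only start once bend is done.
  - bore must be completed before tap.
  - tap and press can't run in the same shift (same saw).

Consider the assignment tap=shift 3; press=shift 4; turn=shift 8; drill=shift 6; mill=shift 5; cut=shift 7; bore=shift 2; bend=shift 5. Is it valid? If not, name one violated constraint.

bore and mill can't run in the same shift (same CNC) — holds.
mill and bend can't run in the same shift (same welder) — violated.
bore must be completed before tap — holds.
The shop runs at most 1 operation per shift — violated.
cut can only start once bend is done — holds.
tap and press can't run in the same shift (same saw) — holds.
press can only start once bend is done — violated.
bore and turn both need the mill — holds.
mill can only start once press is done — holds.

No. mill and bend can't run in the same shift (same welder) is not satisfied.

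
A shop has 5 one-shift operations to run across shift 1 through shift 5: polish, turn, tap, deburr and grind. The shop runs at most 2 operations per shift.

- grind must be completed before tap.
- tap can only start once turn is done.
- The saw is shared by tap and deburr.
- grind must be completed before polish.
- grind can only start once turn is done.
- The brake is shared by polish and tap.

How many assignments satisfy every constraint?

40

Splitting on polish: it can be shift 3 (8), shift 4 (16), shift 5 (16). Listing each branch's schedules as (turn, tap, deburr, grind) by shift number:
polish=shift 3: (1,4,1,2) (1,4,2,2) (1,4,3,2) (1,4,5,2) (1,5,1,2) (1,5,2,2) (1,5,3,2) (1,5,4,2) — 8.
polish=shift 4: (1,3,1,2) (1,3,2,2) (1,3,4,2) (1,3,5,2) (1,5,1,2) (1,5,1,3) (1,5,2,2) (1,5,2,3) (1,5,3,2) (1,5,3,3) (1,5,4,2) (1,5,4,3) (2,5,1,3) (2,5,2,3) (2,5,3,3) (2,5,4,3) — 16.
polish=shift 5: (1,3,1,2) (1,3,2,2) (1,3,4,2) (1,3,5,2) (1,4,1,2) (1,4,1,3) (1,4,2,2) (1,4,2,3) (1,4,3,2) (1,4,3,3) (1,4,5,2) (1,4,5,3) (2,4,1,3) (2,4,2,3) (2,4,3,3) (2,4,5,3) — 16.
Summing: 8 + 16 + 16 = 40.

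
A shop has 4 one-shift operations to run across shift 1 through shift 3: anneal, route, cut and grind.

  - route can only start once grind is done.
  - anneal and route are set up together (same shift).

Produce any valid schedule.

anneal=shift 2, route=shift 2, grind=shift 1, cut=shift 1

Checking: grind(shift 1) before route(shift 2); anneal = route = shift 2.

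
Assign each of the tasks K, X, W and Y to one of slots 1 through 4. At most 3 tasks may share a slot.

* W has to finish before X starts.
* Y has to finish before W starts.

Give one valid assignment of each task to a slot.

Y in 1, X in 3, K in 1, W in 2

Checking: W(2) before X(3); Y(1) before W(2); max 2 per slot (cap 3).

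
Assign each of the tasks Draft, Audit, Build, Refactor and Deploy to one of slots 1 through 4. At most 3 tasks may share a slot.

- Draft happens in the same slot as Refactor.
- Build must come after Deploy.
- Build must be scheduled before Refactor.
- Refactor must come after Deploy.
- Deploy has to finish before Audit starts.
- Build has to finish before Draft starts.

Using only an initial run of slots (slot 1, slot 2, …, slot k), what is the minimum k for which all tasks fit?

The precedence chain requires at least 3 distinct slots.
With at most 3 per slot and 5 tasks, at least 2 slots are needed.
3 works (last occupied slot: 3): for example Draft in 3, Build in 2, Refactor in 3, Deploy in 1, Audit in 2.

3 slots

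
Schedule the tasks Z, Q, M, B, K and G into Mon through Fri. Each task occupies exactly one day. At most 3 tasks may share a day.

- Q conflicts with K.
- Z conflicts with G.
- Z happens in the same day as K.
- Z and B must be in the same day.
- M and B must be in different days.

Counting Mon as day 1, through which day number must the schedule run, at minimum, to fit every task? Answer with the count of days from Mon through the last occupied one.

With at most 3 per day and 6 tasks, at least 2 days are needed.
2 works (last occupied day: Tue): for example M -> Tue; Z -> Mon; K -> Mon; Q -> Tue; B -> Mon; G -> Tue.

2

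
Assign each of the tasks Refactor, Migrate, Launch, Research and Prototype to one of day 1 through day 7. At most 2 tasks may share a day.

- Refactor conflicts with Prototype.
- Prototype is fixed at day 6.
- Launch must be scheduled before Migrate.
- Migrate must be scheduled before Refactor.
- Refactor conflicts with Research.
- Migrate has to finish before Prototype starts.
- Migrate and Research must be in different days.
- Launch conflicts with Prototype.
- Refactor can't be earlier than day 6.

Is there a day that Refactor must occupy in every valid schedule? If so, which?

Refactor's window is day 6–day 7.
Prototype is fixed at day 6, and Refactor can't share a day with Prototype.
So Refactor must be day 7.

day 7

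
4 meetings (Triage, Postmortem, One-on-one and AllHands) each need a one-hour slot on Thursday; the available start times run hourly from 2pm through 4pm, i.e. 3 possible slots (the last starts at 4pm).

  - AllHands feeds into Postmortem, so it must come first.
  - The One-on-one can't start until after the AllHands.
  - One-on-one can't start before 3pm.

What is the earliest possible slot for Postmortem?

3pm

Precedence pushes Postmortem to at least 3pm.
Postmortem at 3pm is achievable: AllHands -> 2pm, Postmortem -> 3pm, Triage -> 2pm, One-on-one -> 3pm.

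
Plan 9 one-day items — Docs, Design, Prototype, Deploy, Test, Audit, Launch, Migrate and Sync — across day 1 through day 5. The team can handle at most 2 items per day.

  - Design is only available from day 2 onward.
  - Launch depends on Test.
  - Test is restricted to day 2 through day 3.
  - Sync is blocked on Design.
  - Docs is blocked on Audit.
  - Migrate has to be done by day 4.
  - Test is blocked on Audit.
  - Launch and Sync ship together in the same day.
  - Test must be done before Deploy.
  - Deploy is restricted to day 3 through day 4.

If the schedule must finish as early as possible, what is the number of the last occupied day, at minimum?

The precedence chain requires at least 3 distinct days.
With at most 2 per day and 9 tasks, at least 5 days are needed.
5 works (last occupied day: day 5): for example Design -> day 2; Migrate -> day 1; Prototype -> day 5; Docs -> day 3; Deploy -> day 3; Sync -> day 4; Launch -> day 4; Audit -> day 1; Test -> day 2.

5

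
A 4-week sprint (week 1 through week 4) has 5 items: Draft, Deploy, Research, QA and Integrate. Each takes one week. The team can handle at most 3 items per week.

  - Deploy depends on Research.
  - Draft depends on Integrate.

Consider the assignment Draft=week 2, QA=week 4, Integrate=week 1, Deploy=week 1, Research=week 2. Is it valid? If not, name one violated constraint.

The team can handle at most 3 items per week — holds.
Deploy depends on Research — violated.
Draft depends on Integrate — holds.

No. Deploy depends on Research is not satisfied.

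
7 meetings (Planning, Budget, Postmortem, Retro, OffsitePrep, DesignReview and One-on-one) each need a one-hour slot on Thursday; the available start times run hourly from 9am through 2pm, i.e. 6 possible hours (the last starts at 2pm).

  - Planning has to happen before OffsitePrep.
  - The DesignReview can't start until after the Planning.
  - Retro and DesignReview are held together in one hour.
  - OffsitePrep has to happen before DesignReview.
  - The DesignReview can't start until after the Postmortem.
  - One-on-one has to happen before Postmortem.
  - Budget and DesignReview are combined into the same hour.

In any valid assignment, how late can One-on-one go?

Downstream work caps One-on-one at 12pm.
One-on-one at 12pm is achievable: Planning=9am, Postmortem=1pm, Budget=2pm, OffsitePrep=10am, Retro=2pm, One-on-one=12pm, DesignReview=2pm.

12pm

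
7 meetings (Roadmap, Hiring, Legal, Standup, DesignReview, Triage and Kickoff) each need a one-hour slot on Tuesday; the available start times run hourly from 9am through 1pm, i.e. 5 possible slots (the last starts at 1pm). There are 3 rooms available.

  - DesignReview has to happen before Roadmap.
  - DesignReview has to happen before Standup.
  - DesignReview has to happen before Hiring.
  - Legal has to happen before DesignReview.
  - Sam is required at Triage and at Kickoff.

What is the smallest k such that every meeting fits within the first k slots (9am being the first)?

3 slots

The precedence chain requires at least 3 distinct slots.
With at most 3 per slot and 7 meetings, at least 3 slots are needed.
3 works (last occupied slot: 11am): for example Standup -> 11am, Triage -> 9am, Roadmap -> 11am, Kickoff -> 10am, DesignReview -> 10am, Legal -> 9am, Hiring -> 11am.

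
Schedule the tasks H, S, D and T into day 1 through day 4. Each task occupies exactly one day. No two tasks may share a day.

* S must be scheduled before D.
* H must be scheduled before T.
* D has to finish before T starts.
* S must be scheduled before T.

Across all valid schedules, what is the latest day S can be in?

Downstream work caps S at day 2.
S at day 2 is achievable: D -> day 3, H -> day 1, S -> day 2, T -> day 4.

day 2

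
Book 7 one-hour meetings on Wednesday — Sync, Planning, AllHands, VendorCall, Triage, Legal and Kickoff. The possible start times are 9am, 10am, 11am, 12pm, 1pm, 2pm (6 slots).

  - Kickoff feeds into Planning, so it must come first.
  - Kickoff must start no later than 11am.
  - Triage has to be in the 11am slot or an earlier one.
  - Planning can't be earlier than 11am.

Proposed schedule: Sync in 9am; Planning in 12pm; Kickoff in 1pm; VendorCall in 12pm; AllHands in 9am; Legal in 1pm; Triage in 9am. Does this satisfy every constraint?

Triage has to be in the 11am slot or an earlier one — holds.
Planning can't be earlier than 11am — holds.
Kickoff feeds into Planning, so it must come first — violated.
Kickoff must start no later than 11am — violated.

No — it violates: Kickoff must start no later than 11am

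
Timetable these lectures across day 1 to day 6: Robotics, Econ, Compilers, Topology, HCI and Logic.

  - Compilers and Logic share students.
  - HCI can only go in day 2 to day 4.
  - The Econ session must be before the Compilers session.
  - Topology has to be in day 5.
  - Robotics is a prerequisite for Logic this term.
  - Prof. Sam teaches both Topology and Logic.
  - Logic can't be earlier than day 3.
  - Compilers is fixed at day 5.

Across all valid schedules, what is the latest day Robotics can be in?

Downstream work caps Robotics at day 5.
Robotics at day 5 is achievable: Topology=day 5, Compilers=day 5, Robotics=day 5, HCI=day 2, Econ=day 1, Logic=day 6.

day 5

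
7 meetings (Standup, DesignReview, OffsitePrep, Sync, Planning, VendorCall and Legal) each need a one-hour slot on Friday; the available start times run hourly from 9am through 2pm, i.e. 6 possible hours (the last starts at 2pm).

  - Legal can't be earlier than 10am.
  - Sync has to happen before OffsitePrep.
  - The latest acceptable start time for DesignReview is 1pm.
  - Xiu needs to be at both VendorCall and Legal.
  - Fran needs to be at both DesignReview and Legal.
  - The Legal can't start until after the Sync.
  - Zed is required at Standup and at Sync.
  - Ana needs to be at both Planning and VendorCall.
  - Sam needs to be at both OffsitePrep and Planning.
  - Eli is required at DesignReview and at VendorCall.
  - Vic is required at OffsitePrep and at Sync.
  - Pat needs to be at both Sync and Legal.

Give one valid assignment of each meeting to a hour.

VendorCall=11am, DesignReview=9am, Legal=10am, Planning=9am, Sync=9am, Standup=10am, OffsitePrep=10am

Checking: Sync(9am) before OffsitePrep(10am); Sync(9am) before Legal(10am); Standup(10am) != Sync(9am); DesignReview(9am) != Legal(10am); OffsitePrep(10am) != Sync(9am); DesignReview(9am) != VendorCall(11am); OffsitePrep(10am) != Planning(9am); Planning(9am) != VendorCall(11am); VendorCall(11am) != Legal(10am); Sync(9am) != Legal(10am); DesignReview=9am in [9am,1pm]; Legal=10am in [10am,2pm].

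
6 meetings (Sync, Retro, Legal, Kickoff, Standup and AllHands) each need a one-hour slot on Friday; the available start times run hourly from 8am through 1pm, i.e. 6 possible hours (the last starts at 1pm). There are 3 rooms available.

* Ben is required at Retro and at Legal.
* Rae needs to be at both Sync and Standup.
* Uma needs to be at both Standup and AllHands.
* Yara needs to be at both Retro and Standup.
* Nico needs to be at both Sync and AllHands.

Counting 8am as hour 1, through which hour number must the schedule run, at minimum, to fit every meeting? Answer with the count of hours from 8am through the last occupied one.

3

With at most 3 per hour and 6 meetings, at least 2 hours are needed.
Could 2 hours be enough, i.e. nothing placed later than 9am? No: Sync, Standup and AllHands must all be in different hours (Sync/Standup can't share; Sync/AllHands can't share; Standup/AllHands can't share), but only 2 hours are available: 3 meetings can't fit in 2 distinct hours.
So 2 hours is not enough.
3 works (last occupied hour: 10am): for example Kickoff in 8am, Standup in 9am, Legal in 9am, Retro in 8am, Sync in 8am, AllHands in 10am.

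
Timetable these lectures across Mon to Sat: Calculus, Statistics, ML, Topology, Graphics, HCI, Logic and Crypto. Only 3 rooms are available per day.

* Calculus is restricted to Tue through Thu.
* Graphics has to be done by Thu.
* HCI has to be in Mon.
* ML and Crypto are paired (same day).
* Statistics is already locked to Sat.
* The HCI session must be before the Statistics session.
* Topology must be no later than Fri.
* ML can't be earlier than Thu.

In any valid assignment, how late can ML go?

ML is available from Thu.
ML at Sat is achievable: Crypto -> Sat; Statistics -> Sat; Logic -> Tue; Graphics -> Mon; Topology -> Mon; Calculus -> Tue; HCI -> Mon; ML -> Sat.

Sat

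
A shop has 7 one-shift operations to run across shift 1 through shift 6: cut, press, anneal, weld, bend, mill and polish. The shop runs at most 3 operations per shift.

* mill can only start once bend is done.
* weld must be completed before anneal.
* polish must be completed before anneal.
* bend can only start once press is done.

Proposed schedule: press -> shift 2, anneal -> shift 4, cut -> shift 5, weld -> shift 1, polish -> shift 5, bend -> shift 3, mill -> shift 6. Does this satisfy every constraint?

polish must be completed before anneal — violated.
mill can only start once bend is done — holds.
bend can only start once press is done — holds.
The shop runs at most 3 operations per shift — holds.
weld must be completed before anneal — holds.

No — it violates: polish must be completed before anneal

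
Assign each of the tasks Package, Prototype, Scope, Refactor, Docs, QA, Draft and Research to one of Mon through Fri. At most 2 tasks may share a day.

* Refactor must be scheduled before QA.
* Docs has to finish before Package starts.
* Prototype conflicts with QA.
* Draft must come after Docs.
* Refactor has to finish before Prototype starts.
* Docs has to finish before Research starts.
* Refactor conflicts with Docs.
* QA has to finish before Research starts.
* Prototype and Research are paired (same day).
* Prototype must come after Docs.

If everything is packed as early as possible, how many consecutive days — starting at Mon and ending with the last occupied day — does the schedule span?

The precedence chain requires at least 3 distinct days.
With at most 2 per day and 8 tasks, at least 4 days are needed.
4 works (last occupied day: Thu): for example Draft -> Wed, Package -> Tue, Prototype -> Thu, Research -> Thu, QA -> Wed, Docs -> Mon, Refactor -> Tue, Scope -> Mon.

4 days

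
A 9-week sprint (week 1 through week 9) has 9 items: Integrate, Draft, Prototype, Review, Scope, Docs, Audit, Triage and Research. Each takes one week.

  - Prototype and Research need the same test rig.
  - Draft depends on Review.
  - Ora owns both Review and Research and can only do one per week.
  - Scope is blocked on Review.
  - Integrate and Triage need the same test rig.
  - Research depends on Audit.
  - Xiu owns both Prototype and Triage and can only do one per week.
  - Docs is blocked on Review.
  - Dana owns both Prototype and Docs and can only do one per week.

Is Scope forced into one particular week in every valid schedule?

Scope can be week 2 (e.g. Integrate -> week 1; Audit -> week 1; Review -> week 1; Research -> week 2; Triage -> week 2; Scope -> week 2; Docs -> week 2; Draft -> week 2; Prototype -> week 1) or week 3 (e.g. Triage -> week 2, Scope -> week 3, Review -> week 1, Draft -> week 2, Prototype -> week 1, Research -> week 2, Audit -> week 1, Integrate -> week 1, Docs -> week 2).

No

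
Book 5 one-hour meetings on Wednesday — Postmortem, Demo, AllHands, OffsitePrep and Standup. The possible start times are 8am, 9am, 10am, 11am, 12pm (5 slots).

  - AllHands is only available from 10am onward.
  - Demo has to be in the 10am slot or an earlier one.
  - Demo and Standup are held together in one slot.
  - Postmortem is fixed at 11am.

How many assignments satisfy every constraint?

Splitting on Demo: it can be 8am (15), 9am (15), 10am (15). Listing each branch's schedules as (Postmortem, AllHands, OffsitePrep, Standup):
Demo=8am: (11am,10am,8am,8am) (11am,10am,9am,8am) (11am,10am,10am,8am) (11am,10am,11am,8am) (11am,10am,12pm,8am) (11am,11am,8am,8am) (11am,11am,9am,8am) (11am,11am,10am,8am) (11am,11am,11am,8am) (11am,11am,12pm,8am) (11am,12pm,8am,8am) (11am,12pm,9am,8am) (11am,12pm,10am,8am) (11am,12pm,11am,8am) (11am,12pm,12pm,8am) — 15.
Demo=9am: (11am,10am,8am,9am) (11am,10am,9am,9am) (11am,10am,10am,9am) (11am,10am,11am,9am) (11am,10am,12pm,9am) (11am,11am,8am,9am) (11am,11am,9am,9am) (11am,11am,10am,9am) (11am,11am,11am,9am) (11am,11am,12pm,9am) (11am,12pm,8am,9am) (11am,12pm,9am,9am) (11am,12pm,10am,9am) (11am,12pm,11am,9am) (11am,12pm,12pm,9am) — 15.
Demo=10am: (11am,10am,8am,10am) (11am,10am,9am,10am) (11am,10am,10am,10am) (11am,10am,11am,10am) (11am,10am,12pm,10am) (11am,11am,8am,10am) (11am,11am,9am,10am) (11am,11am,10am,10am) (11am,11am,11am,10am) (11am,11am,12pm,10am) (11am,12pm,8am,10am) (11am,12pm,9am,10am) (11am,12pm,10am,10am) (11am,12pm,11am,10am) (11am,12pm,12pm,10am) — 15.
Summing: 15 + 15 + 15 = 45.

45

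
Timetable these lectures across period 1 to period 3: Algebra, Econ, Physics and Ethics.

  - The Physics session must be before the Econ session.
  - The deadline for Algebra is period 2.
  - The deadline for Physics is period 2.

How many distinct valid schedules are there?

Splitting on Algebra: it can be period 1 (9), period 2 (9). Listing each branch's schedules as (Econ, Physics, Ethics) by period number:
Algebra=period 1: (2,1,1) (2,1,2) (2,1,3) (3,1,1) (3,1,2) (3,1,3) (3,2,1) (3,2,2) (3,2,3) — 9.
Algebra=period 2: (2,1,1) (2,1,2) (2,1,3) (3,1,1) (3,1,2) (3,1,3) (3,2,1) (3,2,2) (3,2,3) — 9.
Summing: 9 + 9 = 18.

18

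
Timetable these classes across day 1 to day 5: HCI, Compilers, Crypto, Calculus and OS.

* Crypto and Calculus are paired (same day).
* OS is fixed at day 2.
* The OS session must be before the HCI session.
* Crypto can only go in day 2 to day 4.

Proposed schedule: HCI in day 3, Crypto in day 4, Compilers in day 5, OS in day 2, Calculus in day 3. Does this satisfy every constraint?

The OS session must be before the HCI session — holds.
OS is fixed at day 2 — holds.
Crypto and Calculus are paired (same day) — violated.
Crypto can only go in day 2 to day 4 — holds.

No. Crypto and Calculus are paired (same day) is not satisfied.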